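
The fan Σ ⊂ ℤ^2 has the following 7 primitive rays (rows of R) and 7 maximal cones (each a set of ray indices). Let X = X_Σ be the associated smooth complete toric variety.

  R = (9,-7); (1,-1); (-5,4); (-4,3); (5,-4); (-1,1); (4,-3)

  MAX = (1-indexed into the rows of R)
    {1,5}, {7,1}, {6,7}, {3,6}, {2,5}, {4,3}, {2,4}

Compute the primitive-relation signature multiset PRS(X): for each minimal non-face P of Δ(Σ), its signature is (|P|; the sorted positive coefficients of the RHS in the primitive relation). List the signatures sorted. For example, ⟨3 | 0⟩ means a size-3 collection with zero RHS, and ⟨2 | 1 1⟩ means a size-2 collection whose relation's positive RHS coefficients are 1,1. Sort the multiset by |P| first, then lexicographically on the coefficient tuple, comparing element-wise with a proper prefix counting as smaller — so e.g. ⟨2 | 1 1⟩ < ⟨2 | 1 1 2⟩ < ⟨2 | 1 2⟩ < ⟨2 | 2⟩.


14 collections generate NE(X_Σ); each relation:

  {2,6}:  v_{2} + v_{6} = 0  so sig = ⟨2 | 0⟩
  {3,5}:  v_{3} + v_{5} = 0  so sig = ⟨2 | 0⟩
  {4,7}:  v_{4} + v_{7} = 0  so sig = ⟨2 | 0⟩
  {1,3}:  v_{1} + v_{3} = v_{7}  so sig = ⟨2 | 1⟩
  {1,4}:  v_{1} + v_{4} = v_{5}  so sig = ⟨2 | 1⟩
  {2,3}:  v_{2} + v_{3} = v_{4}  so sig = ⟨2 | 1⟩
  {2,7}:  v_{2} + v_{7} = v_{5}  so sig = ⟨2 | 1⟩
  {3,7}:  v_{3} + v_{7} = v_{6}  so sig = ⟨2 | 1⟩
  {4,5}:  v_{4} + v_{5} = v_{2}  so sig = ⟨2 | 1⟩
  {4,6}:  v_{4} + v_{6} = v_{3}  so sig = ⟨2 | 1⟩
  {5,6}:  v_{5} + v_{6} = v_{7}  so sig = ⟨2 | 1⟩
  {5,7}:  v_{5} + v_{7} = v_{1}  so sig = ⟨2 | 1⟩
  {1,2}:  v_{1} + v_{2} = 2·v_{5}  so sig = ⟨2 | 2⟩
  {1,6}:  v_{1} + v_{6} = 2·v_{7}  so sig = ⟨2 | 2⟩

Sorted signature multiset PRS(X):
    ⟨2 | 0⟩
    ⟨2 | 0⟩
    ⟨2 | 0⟩
    ⟨2 | 1⟩
    ⟨2 | 1⟩
    ⟨2 | 1⟩
    ⟨2 | 1⟩
    ⟨2 | 1⟩
    ⟨2 | 1⟩
    ⟨2 | 1⟩
    ⟨2 | 1⟩
    ⟨2 | 1⟩
    ⟨2 | 2⟩
    ⟨2 | 2⟩


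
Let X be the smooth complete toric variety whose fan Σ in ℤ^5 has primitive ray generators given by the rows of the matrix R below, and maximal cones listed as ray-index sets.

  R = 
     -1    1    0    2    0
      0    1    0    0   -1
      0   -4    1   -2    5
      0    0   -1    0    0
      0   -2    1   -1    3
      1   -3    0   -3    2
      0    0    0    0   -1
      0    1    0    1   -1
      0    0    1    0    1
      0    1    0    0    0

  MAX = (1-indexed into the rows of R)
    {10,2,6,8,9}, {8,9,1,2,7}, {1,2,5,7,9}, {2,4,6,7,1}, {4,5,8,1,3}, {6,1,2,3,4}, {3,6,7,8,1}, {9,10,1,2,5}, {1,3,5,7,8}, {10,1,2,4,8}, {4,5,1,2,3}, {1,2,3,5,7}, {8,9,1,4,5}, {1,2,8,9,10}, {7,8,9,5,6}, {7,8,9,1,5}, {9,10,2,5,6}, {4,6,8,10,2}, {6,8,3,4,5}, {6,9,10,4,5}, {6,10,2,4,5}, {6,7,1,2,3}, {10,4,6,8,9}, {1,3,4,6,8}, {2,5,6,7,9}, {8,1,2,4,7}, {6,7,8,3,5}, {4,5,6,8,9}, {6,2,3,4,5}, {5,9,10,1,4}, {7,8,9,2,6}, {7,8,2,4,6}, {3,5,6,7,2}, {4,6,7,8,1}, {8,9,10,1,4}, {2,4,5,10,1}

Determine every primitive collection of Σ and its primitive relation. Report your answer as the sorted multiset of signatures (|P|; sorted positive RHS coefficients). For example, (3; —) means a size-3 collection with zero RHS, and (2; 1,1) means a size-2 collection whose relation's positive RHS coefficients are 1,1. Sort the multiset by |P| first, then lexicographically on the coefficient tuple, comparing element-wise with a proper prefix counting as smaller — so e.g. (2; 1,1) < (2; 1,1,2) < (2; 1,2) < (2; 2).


Σ has 14 primitive collections:

  {7,10}:  v_{7} + v_{10} = v_{2}  ⇒ sig = (2; 1)
  {3,10}:  v_{3} + v_{10} = v_{2} + v_{4} + 2·v_{5}  ⇒ sig = (2; 1,1,2)
  {3,9}:  v_{3} + v_{9} = 2·v_{5}  ⇒ sig = (2; 2)
  {4,7,9}:  v_{4} + v_{7} + v_{9} = 0  ⇒ sig = (3; —)
  {1,5,6}:  v_{1} + v_{5} + v_{6} = v_{3}  ⇒ sig = (3; 1)
  {1,6,9}:  v_{1} + v_{6} + v_{9} = v_{5}  ⇒ sig = (3; 1)
  {2,3,8}:  v_{2} + v_{3} + v_{8} = v_{5}  ⇒ sig = (3; 1)
  {2,4,9}:  v_{2} + v_{4} + v_{9} = v_{10}  ⇒ sig = (3; 1)
  {2,5,8}:  v_{2} + v_{5} + v_{8} = v_{9}  ⇒ sig = (3; 1)
  {4,5,7}:  v_{4} + v_{5} + v_{7} = v_{1} + v_{6}  ⇒ sig = (3; 1,1)
  {1,6,10}:  v_{1} + v_{6} + v_{10} = v_{2} + v_{4} + v_{5}  ⇒ sig = (3; 1,1,1)
  {5,8,10}:  v_{5} + v_{8} + v_{10} = v_{4} + 2·v_{9}  ⇒ sig = (3; 1,2)
  {3,4,7}:  v_{3} + v_{4} + v_{7} = 2·v_{1} + 2·v_{6}  ⇒ sig = (3; 2,2)
  {1,2,6,8}:  v_{1} + v_{2} + v_{6} + v_{8} = 0  ⇒ sig = (4; —)

Sorted signature multiset PRS(X):
    (2; 1)
    (2; 1,1,2)
    (2; 2)
    (3; —)
    (3; 1)
    (3; 1)
    (3; 1)
    (3; 1)
    (3; 1)
    (3; 1,1)
    (3; 1,1,1)
    (3; 1,2)
    (3; 2,2)
    (4; —)


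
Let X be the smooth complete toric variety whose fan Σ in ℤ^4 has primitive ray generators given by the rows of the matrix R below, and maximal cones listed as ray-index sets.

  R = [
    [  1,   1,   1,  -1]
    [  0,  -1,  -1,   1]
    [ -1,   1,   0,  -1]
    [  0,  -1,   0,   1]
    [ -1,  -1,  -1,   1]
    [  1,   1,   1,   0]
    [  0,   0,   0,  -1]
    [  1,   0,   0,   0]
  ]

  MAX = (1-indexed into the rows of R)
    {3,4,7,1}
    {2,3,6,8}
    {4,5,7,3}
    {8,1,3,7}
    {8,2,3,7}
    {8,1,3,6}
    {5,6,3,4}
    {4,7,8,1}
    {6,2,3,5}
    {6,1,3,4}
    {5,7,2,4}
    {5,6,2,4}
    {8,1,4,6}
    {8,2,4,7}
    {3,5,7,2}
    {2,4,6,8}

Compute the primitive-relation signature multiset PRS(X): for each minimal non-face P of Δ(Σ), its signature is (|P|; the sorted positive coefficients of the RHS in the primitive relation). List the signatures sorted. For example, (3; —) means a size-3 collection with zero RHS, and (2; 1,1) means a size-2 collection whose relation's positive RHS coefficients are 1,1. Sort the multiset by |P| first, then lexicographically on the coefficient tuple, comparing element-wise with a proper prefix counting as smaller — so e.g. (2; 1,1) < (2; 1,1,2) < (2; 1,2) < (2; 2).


Minimal non-faces — 6 found among 8 rays, 16 max cones:

  {1,5}:  v_{1} + v_{5} = 0  ⟹  sig = (2; —)
  {1,2}:  v_{1} + v_{2} = v_{8}  ⟹  sig = (2; 1)
  {5,8}:  v_{5} + v_{8} = v_{2}  ⟹  sig = (2; 1)
  {6,7}:  v_{6} + v_{7} = v_{1}  ⟹  sig = (2; 1)
  {3,4,8}:  v_{3} + v_{4} + v_{8} = 0  ⟹  sig = (3; —)
  {2,3,4}:  v_{2} + v_{3} + v_{4} = v_{5}  ⟹  sig = (3; 1)

Signatures (|P|; sorted positive RHS coefficients), sorted:
    (2; —)
    (2; 1)
    (2; 1)
    (2; 1)
    (3; —)
    (3; 1)


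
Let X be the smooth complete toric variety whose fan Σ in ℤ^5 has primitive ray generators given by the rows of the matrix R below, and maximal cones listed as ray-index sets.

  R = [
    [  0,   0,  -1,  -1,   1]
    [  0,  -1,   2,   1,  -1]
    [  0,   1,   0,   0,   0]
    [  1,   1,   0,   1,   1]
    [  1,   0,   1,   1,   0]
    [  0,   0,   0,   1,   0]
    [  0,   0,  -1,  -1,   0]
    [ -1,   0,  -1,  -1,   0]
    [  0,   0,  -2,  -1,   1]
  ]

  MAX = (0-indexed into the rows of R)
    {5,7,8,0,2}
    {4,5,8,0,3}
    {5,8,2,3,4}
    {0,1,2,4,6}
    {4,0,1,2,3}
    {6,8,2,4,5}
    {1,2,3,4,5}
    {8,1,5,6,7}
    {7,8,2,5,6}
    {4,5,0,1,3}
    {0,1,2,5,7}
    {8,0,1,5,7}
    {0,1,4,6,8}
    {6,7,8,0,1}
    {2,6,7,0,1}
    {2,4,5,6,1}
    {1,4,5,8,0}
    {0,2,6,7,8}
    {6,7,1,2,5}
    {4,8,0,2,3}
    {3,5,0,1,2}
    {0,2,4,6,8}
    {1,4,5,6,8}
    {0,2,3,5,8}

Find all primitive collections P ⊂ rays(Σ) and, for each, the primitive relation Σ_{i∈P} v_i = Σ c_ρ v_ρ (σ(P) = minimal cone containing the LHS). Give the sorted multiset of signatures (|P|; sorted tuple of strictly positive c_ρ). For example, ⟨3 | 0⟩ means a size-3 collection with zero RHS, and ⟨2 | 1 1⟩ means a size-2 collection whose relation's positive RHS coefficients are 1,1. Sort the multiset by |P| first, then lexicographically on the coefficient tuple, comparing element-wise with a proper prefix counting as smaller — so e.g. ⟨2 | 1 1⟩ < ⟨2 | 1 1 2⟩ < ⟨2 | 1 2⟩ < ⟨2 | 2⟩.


7 minimal non-faces of Δ(Σ) (on 9 rays):

  P = {4,7}:  v_{4} + v_{7} = 0  ⇒ sig = ⟨2 | 0⟩
  P = {3,6}:  v_{3} + v_{6} = v_{2} + v_{4} + v_{8}  ⇒ sig = ⟨2 | 1 1 1⟩
  P = {3,7}:  v_{3} + v_{7} = v_{0} + v_{2} + v_{5}  ⇒ sig = ⟨2 | 1 1 1⟩
  P = {1,2,8}:  v_{1} + v_{2} + v_{8} = 0  ⇒ sig = ⟨3 | 0⟩
  P = {0,5,6}:  v_{0} + v_{5} + v_{6} = v_{8}  ⇒ sig = ⟨3 | 1⟩
  P = {1,3,8}:  v_{1} + v_{3} + v_{8} = v_{0} + v_{4} + v_{5}  ⇒ sig = ⟨3 | 1 1 1⟩
  P = {0,2,4,5}:  v_{0} + v_{2} + v_{4} + v_{5} = v_{3}  ⇒ sig = ⟨4 | 1⟩

Sorted signature multiset PRS(X):
{ ⟨2 | 0⟩,  ⟨2 | 1 1 1⟩ ×2,  ⟨3 | 0⟩,  ⟨3 | 1⟩,  ⟨3 | 1 1 1⟩,  ⟨4 | 1⟩ }


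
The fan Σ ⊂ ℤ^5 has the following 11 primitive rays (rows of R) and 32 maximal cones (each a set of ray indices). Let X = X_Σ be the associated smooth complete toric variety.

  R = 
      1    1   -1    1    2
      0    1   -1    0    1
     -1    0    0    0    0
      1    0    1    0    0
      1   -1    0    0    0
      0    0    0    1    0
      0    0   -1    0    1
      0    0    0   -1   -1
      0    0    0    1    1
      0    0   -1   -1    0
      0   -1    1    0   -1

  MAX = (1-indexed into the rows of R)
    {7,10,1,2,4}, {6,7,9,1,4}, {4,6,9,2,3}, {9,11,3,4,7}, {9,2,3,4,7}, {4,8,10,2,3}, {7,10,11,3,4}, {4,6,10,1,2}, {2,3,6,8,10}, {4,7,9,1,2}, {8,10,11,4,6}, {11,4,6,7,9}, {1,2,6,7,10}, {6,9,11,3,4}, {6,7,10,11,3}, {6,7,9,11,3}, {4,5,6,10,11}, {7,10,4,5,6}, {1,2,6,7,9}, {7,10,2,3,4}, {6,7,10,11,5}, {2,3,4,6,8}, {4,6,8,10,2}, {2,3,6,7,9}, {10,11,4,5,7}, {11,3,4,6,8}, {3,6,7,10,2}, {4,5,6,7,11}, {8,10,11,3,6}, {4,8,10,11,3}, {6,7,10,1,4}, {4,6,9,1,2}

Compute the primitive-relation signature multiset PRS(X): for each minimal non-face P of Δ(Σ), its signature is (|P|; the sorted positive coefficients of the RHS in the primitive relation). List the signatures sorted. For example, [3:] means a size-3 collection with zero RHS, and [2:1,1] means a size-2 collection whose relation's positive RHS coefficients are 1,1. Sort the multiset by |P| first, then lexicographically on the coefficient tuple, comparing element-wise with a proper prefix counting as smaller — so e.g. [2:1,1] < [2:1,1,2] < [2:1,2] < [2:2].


16 collections generate NE(X_Σ); each relation:

  {2,11}:  v_{2} + v_{11} = 0 — sig = [2:]
  {8,9}:  v_{8} + v_{9} = 0 — sig = [2:]
  {7,8}:  v_{7} + v_{8} = v_{10} — sig = [2:1]
  {9,10}:  v_{9} + v_{10} = v_{7} — sig = [2:1]
  {1,3}:  v_{1} + v_{3} = v_{2} + v_{9} — sig = [2:1,1]
  {3,5}:  v_{3} + v_{5} = v_{7} + v_{11} — sig = [2:1,1]
  {1,11}:  v_{1} + v_{11} = v_{4} + v_{6} + v_{7} — sig = [2:1,1,1]
  {1,8}:  v_{1} + v_{8} = v_{2} + v_{4} + v_{6} + v_{10} — sig = [2:1,1,1,1]
  {2,5}:  v_{2} + v_{5} = v_{4} + v_{6} + v_{7} + v_{10} — sig = [2:1,1,1,1]
  {5,8}:  v_{5} + v_{8} = v_{4} + v_{6} + 2·v_{10} + v_{11} — sig = [2:1,1,1,2]
  {5,9}:  v_{5} + v_{9} = v_{4} + v_{6} + 2·v_{7} + v_{11} — sig = [2:1,1,1,2]
  {1,5}:  v_{1} + v_{5} = 2·v_{4} + 2·v_{6} + 2·v_{7} + v_{10} — sig = [2:1,2,2,2]
  {3,4,6,10}:  v_{3} + v_{4} + v_{6} + v_{10} = 0 — sig = [4:]
  {2,4,6,7}:  v_{2} + v_{4} + v_{6} + v_{7} = v_{1} — sig = [4:1]
  {3,4,6,7}:  v_{3} + v_{4} + v_{6} + v_{7} = v_{9} — sig = [4:1]
  {4,6,7,10,11}:  v_{4} + v_{6} + v_{7} + v_{10} + v_{11} = v_{5} — sig = [5:1]

Hence PRS(X_Σ) =
    [2:]
    [2:]
    [2:1]
    [2:1]
    [2:1,1]
    [2:1,1]
    [2:1,1,1]
    [2:1,1,1,1]
    [2:1,1,1,1]
    [2:1,1,1,2]
    [2:1,1,1,2]
    [2:1,2,2,2]
    [4:]
    [4:1]
    [4:1]
    [5:1]


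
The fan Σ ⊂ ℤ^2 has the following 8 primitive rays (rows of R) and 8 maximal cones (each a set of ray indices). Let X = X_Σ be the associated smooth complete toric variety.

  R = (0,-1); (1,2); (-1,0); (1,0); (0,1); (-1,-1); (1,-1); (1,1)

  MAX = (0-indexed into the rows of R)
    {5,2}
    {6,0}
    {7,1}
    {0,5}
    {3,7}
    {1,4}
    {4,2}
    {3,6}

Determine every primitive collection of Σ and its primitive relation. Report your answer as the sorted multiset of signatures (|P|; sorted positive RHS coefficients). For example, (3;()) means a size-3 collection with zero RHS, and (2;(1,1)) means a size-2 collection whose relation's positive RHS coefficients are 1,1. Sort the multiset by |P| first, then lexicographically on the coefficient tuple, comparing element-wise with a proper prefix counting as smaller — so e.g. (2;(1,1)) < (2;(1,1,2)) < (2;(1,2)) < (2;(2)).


Δ(Σ) — 8 vertices, 20 min non-faces:

  P={0,4}:  v_{0} + v_{4} = 0 — sig = (2;())
  P={2,3}:  v_{2} + v_{3} = 0 — sig = (2;())
  P={5,7}:  v_{5} + v_{7} = 0 — sig = (2;())
  P={0,1}:  v_{0} + v_{1} = v_{7} — sig = (2;(1))
  P={0,2}:  v_{0} + v_{2} = v_{5} — sig = (2;(1))
  P={0,3}:  v_{0} + v_{3} = v_{6} — sig = (2;(1))
  P={0,7}:  v_{0} + v_{7} = v_{3} — sig = (2;(1))
  P={1,5}:  v_{1} + v_{5} = v_{4} — sig = (2;(1))
  P={2,6}:  v_{2} + v_{6} = v_{0} — sig = (2;(1))
  P={2,7}:  v_{2} + v_{7} = v_{4} — sig = (2;(1))
  P={3,4}:  v_{3} + v_{4} = v_{7} — sig = (2;(1))
  P={3,5}:  v_{3} + v_{5} = v_{0} — sig = (2;(1))
  P={4,5}:  v_{4} + v_{5} = v_{2} — sig = (2;(1))
  P={4,6}:  v_{4} + v_{6} = v_{3} — sig = (2;(1))
  P={4,7}:  v_{4} + v_{7} = v_{1} — sig = (2;(1))
  P={1,6}:  v_{1} + v_{6} = v_{3} + v_{7} — sig = (2;(1,1))
  P={1,2}:  v_{1} + v_{2} = 2·v_{4} — sig = (2;(2))
  P={1,3}:  v_{1} + v_{3} = 2·v_{7} — sig = (2;(2))
  P={5,6}:  v_{5} + v_{6} = 2·v_{0} — sig = (2;(2))
  P={6,7}:  v_{6} + v_{7} = 2·v_{3} — sig = (2;(2))

Hence PRS(X_Σ) =
[(2;()), (2;()), (2;()), (2;(1)), (2;(1)), (2;(1)), (2;(1)), (2;(1)), (2;(1)), (2;(1)), (2;(1)), (2;(1)), (2;(1)), (2;(1)), (2;(1)), (2;(1,1)), (2;(2)), (2;(2)), (2;(2)), (2;(2))]


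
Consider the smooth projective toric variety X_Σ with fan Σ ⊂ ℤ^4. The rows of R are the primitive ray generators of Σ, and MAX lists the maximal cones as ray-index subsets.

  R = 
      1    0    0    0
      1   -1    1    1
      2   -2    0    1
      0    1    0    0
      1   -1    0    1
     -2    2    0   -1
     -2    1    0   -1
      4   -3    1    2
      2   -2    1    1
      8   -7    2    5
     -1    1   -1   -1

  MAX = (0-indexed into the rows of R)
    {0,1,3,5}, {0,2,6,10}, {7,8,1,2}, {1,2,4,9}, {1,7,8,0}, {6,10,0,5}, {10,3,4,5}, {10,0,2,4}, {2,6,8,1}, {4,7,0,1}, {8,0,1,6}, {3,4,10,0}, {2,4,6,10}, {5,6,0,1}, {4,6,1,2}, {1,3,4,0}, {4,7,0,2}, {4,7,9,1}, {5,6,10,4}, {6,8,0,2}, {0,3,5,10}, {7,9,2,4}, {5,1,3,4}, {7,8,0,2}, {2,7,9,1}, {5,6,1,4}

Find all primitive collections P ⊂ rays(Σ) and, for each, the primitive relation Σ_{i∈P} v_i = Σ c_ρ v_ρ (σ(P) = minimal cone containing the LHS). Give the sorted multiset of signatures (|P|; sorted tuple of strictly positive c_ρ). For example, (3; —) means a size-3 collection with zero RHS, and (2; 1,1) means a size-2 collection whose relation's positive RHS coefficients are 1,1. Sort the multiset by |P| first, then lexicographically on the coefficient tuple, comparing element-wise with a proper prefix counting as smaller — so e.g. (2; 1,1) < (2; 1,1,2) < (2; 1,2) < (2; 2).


Minimal non-faces — 22 found among 11 rays, 26 max cones:

  {1,10}:  v_{1} + v_{10} = 0  →  sig = (2; —)
  {2,5}:  v_{2} + v_{5} = 0  →  sig = (2; —)
  {3,6}:  v_{3} + v_{6} = v_{5}  →  sig = (2; 1)
  {6,7}:  v_{6} + v_{7} = v_{8}  →  sig = (2; 1)
  {2,3}:  v_{2} + v_{3} = v_{0} + v_{4}  →  sig = (2; 1,1)
  {3,8}:  v_{3} + v_{8} = v_{0} + v_{1}  →  sig = (2; 1,1)
  {4,8}:  v_{4} + v_{8} = v_{1} + v_{2}  →  sig = (2; 1,1)
  {5,7}:  v_{5} + v_{7} = v_{0} + v_{1}  →  sig = (2; 1,1)
  {7,10}:  v_{7} + v_{10} = v_{0} + v_{2}  →  sig = (2; 1,1)
  {5,8}:  v_{5} + v_{8} = v_{0} + v_{1} + v_{6}  →  sig = (2; 1,1,1)
  {5,9}:  v_{5} + v_{9} = v_{1} + v_{4} + v_{7}  →  sig = (2; 1,1,1)
  {8,10}:  v_{8} + v_{10} = v_{0} + v_{2} + v_{6}  →  sig = (2; 1,1,1)
  {9,10}:  v_{9} + v_{10} = v_{2} + v_{4} + v_{7}  →  sig = (2; 1,1,1)
  {3,9}:  v_{3} + v_{9} = v_{0} + v_{1} + 2·v_{4} + v_{7}  →  sig = (2; 1,1,1,2)
  {3,7}:  v_{3} + v_{7} = 2·v_{0} + v_{1} + v_{4}  →  sig = (2; 1,1,2)
  {0,9}:  v_{0} + v_{9} = v_{4} + 2·v_{7}  →  sig = (2; 1,2)
  {8,9}:  v_{8} + v_{9} = 2·v_{1} + 2·v_{2} + v_{7}  →  sig = (2; 1,2,2)
  {6,9}:  v_{6} + v_{9} = 2·v_{1} + 2·v_{2}  →  sig = (2; 2,2)
  {0,4,6}:  v_{0} + v_{4} + v_{6} = 0  →  sig = (3; —)
  {0,1,2}:  v_{0} + v_{1} + v_{2} = v_{7}  →  sig = (3; 1)
  {0,4,5}:  v_{0} + v_{4} + v_{5} = v_{3}  →  sig = (3; 1)
  {1,2,4,7}:  v_{1} + v_{2} + v_{4} + v_{7} = v_{9}  →  sig = (4; 1)

Sorted signature multiset PRS(X):
    |P|=2: 18 collections, coeffs (), (), (1), (1), (1,1), (1,1), (1,1), (1,1), (1,1), (1,1,1), (1,1,1), (1,1,1), (1,1,1), (1,1,1,2), (1,1,2), (1,2), (1,2,2), (2,2)
    |P|=3: 3 collections, coeffs (), (1), (1)
    |P|=4: 1 collection, coeffs (1)


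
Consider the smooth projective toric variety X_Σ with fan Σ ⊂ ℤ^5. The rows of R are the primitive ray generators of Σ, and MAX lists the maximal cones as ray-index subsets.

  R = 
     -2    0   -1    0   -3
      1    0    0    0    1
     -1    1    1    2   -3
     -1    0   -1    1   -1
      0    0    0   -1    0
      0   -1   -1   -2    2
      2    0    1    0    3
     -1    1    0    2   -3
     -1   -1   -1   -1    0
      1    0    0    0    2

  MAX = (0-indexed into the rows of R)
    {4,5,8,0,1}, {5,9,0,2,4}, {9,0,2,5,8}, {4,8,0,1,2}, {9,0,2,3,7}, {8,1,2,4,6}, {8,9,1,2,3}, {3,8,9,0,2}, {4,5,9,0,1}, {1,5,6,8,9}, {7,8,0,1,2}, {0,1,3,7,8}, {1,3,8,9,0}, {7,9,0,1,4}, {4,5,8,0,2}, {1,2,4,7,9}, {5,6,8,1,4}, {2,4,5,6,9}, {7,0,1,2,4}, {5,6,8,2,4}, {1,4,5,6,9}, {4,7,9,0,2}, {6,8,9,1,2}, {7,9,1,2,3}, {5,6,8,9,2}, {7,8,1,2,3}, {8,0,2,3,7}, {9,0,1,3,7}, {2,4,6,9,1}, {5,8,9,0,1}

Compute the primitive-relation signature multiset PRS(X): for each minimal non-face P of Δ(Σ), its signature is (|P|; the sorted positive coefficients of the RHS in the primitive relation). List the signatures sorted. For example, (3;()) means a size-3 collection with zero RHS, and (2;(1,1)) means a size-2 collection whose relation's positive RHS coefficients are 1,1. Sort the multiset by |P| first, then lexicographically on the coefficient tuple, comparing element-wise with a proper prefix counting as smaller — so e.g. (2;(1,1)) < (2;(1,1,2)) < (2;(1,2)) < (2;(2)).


12 minimal non-faces of Δ(Σ) (on 10 rays):

  P={0,6}:  v_{0} + v_{6} = 0 ; sig = (2;())
  P={3,4}:  v_{3} + v_{4} = v_{0} + v_{9} ; sig = (2;(1,1))
  P={5,7}:  v_{5} + v_{7} = v_{0} + v_{9} ; sig = (2;(1,1))
  P={6,7}:  v_{6} + v_{7} = v_{1} + v_{2} + v_{9} ; sig = (2;(1,1,1))
  P={3,6}:  v_{3} + v_{6} = v_{1} + v_{2} + v_{8} + 2·v_{9} ; sig = (2;(1,1,1,2))
  P={3,5}:  v_{3} + v_{5} = v_{0} + v_{8} + 2·v_{9} ; sig = (2;(1,1,2))
  P={1,2,5}:  v_{1} + v_{2} + v_{5} = 0 ; sig = (3;())
  P={4,7,8}:  v_{4} + v_{7} + v_{8} = v_{0} ; sig = (3;(1))
  P={4,8,9}:  v_{4} + v_{8} + v_{9} = v_{5} ; sig = (3;(1))
  P={7,8,9}:  v_{7} + v_{8} + v_{9} = v_{3} ; sig = (3;(1))
  P={0,1,2,9}:  v_{0} + v_{1} + v_{2} + v_{9} = v_{7} ; sig = (4;(1))
  P={0,1,2,3}:  v_{0} + v_{1} + v_{2} + v_{3} = 2·v_{7} + v_{8} ; sig = (4;(1,2))

so the primitive-relation signature multiset is
    (2;())
    (2;(1,1))
    (2;(1,1))
    (2;(1,1,1))
    (2;(1,1,1,2))
    (2;(1,1,2))
    (3;())
    (3;(1))
    (3;(1))
    (3;(1))
    (4;(1))
    (4;(1,2))


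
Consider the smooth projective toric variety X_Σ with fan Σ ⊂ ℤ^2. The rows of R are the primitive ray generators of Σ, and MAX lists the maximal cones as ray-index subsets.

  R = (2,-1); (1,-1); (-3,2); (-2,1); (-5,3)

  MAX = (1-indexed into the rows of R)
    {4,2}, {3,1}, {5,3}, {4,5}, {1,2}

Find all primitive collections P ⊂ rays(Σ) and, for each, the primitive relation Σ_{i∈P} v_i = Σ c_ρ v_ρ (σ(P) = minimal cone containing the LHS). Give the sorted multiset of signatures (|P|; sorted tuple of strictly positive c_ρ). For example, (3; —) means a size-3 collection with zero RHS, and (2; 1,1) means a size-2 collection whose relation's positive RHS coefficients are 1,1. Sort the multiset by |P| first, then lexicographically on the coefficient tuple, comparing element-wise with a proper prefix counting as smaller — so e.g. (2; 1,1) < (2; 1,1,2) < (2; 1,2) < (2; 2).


5 minimal non-faces of Δ(Σ) (on 5 rays):

  P = {1,4}:  v_{1} + v_{4} = 0  ⇒ sig = (2; —)
  P = {1,5}:  v_{1} + v_{5} = v_{3}  ⇒ sig = (2; 1)
  P = {2,3}:  v_{2} + v_{3} = v_{4}  ⇒ sig = (2; 1)
  P = {3,4}:  v_{3} + v_{4} = v_{5}  ⇒ sig = (2; 1)
  P = {2,5}:  v_{2} + v_{5} = 2·v_{4}  ⇒ sig = (2; 2)

Signatures (|P|; sorted positive RHS coefficients), sorted:
[(2; —), (2; 1), (2; 1), (2; 1), (2; 2)]


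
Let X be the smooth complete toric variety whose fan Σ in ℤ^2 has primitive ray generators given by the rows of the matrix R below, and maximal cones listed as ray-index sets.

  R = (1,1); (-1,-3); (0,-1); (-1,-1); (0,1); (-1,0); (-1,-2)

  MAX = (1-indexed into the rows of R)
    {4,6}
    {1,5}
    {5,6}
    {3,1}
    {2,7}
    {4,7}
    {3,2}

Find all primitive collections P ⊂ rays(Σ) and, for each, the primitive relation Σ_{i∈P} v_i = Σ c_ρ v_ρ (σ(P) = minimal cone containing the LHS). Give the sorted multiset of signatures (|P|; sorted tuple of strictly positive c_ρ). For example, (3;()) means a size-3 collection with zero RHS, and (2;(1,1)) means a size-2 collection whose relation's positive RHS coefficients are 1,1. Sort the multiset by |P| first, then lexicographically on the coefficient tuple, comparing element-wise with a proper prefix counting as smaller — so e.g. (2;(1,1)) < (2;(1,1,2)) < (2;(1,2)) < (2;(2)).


Minimal non-faces — 14 found among 7 rays, 7 max cones:

  P = {1,4}:  v_{1} + v_{4} = 0  so sig = (2;())
  P = {3,5}:  v_{3} + v_{5} = 0  so sig = (2;())
  P = {1,6}:  v_{1} + v_{6} = v_{5}  so sig = (2;(1))
  P = {1,7}:  v_{1} + v_{7} = v_{3}  so sig = (2;(1))
  P = {2,5}:  v_{2} + v_{5} = v_{7}  so sig = (2;(1))
  P = {3,4}:  v_{3} + v_{4} = v_{7}  so sig = (2;(1))
  P = {3,6}:  v_{3} + v_{6} = v_{4}  so sig = (2;(1))
  P = {3,7}:  v_{3} + v_{7} = v_{2}  so sig = (2;(1))
  P = {4,5}:  v_{4} + v_{5} = v_{6}  so sig = (2;(1))
  P = {5,7}:  v_{5} + v_{7} = v_{4}  so sig = (2;(1))
  P = {2,6}:  v_{2} + v_{6} = v_{4} + v_{7}  so sig = (2;(1,1))
  P = {1,2}:  v_{1} + v_{2} = 2·v_{3}  so sig = (2;(2))
  P = {2,4}:  v_{2} + v_{4} = 2·v_{7}  so sig = (2;(2))
  P = {6,7}:  v_{6} + v_{7} = 2·v_{4}  so sig = (2;(2))

Signatures (|P|; sorted positive RHS coefficients), sorted:
{ (2;()) ×2,  (2;(1)) ×8,  (2;(1,1)),  (2;(2)) ×3 }


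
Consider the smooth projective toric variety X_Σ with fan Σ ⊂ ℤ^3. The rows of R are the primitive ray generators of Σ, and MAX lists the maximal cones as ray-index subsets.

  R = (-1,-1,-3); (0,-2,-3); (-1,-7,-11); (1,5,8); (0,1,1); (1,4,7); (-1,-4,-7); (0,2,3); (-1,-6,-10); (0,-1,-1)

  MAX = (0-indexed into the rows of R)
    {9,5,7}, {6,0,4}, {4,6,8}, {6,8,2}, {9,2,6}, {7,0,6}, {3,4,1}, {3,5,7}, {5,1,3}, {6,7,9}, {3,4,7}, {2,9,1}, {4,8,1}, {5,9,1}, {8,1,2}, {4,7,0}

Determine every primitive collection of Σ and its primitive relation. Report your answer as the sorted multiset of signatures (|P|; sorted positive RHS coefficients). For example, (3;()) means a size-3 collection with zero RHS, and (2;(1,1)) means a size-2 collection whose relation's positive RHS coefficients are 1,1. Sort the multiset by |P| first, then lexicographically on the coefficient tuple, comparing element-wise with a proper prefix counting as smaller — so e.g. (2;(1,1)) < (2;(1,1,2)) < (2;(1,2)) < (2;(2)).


Δ(Σ) — 10 vertices, 22 min non-faces:

  P={1,7}:  v_{1} + v_{7} = 0  →  sig = (2;())
  P={4,9}:  v_{4} + v_{9} = 0  →  sig = (2;())
  P={5,6}:  v_{5} + v_{6} = 0  →  sig = (2;())
  P={1,6}:  v_{1} + v_{6} = v_{8}  →  sig = (2;(1))
  P={2,3}:  v_{2} + v_{3} = v_{1}  →  sig = (2;(1))
  P={2,4}:  v_{2} + v_{4} = v_{8}  →  sig = (2;(1))
  P={3,6}:  v_{3} + v_{6} = v_{4}  →  sig = (2;(1))
  P={3,9}:  v_{3} + v_{9} = v_{5}  →  sig = (2;(1))
  P={4,5}:  v_{4} + v_{5} = v_{3}  →  sig = (2;(1))
  P={5,8}:  v_{5} + v_{8} = v_{1}  →  sig = (2;(1))
  P={7,8}:  v_{7} + v_{8} = v_{6}  →  sig = (2;(1))
  P={8,9}:  v_{8} + v_{9} = v_{2}  →  sig = (2;(1))
  P={0,1}:  v_{0} + v_{1} = v_{4} + v_{6}  →  sig = (2;(1,1))
  P={0,5}:  v_{0} + v_{5} = v_{4} + v_{7}  →  sig = (2;(1,1))
  P={0,9}:  v_{0} + v_{9} = v_{6} + v_{7}  →  sig = (2;(1,1))
  P={2,5}:  v_{2} + v_{5} = v_{1} + v_{9}  →  sig = (2;(1,1))
  P={2,7}:  v_{2} + v_{7} = v_{6} + v_{9}  →  sig = (2;(1,1))
  P={3,8}:  v_{3} + v_{8} = v_{1} + v_{4}  →  sig = (2;(1,1))
  P={0,3}:  v_{0} + v_{3} = 2·v_{4} + v_{7}  →  sig = (2;(1,2))
  P={0,8}:  v_{0} + v_{8} = v_{4} + 2·v_{6}  →  sig = (2;(1,2))
  P={0,2}:  v_{0} + v_{2} = 2·v_{6}  →  sig = (2;(2))
  P={4,6,7}:  v_{4} + v_{6} + v_{7} = v_{0}  →  sig = (3;(1))

so the primitive-relation signature multiset is
    |P|=2: 21 collections, coeffs (), (), (), (1), (1), (1), (1), (1), (1), (1), (1), (1), (1,1), (1,1), (1,1), (1,1), (1,1), (1,1), (1,2), (1,2), (2)
    |P|=3: 1 collection, coeffs (1)


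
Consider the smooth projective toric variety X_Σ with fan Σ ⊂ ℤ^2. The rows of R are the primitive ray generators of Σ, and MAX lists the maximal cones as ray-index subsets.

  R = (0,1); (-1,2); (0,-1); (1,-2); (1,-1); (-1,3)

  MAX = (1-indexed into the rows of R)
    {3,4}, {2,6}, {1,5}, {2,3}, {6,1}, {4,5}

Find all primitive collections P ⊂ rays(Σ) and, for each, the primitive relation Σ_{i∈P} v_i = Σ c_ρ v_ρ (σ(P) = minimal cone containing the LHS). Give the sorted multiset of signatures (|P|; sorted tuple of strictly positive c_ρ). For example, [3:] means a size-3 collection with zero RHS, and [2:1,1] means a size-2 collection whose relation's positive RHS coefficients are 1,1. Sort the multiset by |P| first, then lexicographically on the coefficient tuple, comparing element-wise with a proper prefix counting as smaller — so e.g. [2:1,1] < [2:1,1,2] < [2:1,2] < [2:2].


Σ has 9 primitive collections:

  P={1,3}:  v_{1} + v_{3} = 0 ; sig = [2:]
  P={2,4}:  v_{2} + v_{4} = 0 ; sig = [2:]
  P={1,2}:  v_{1} + v_{2} = v_{6} ; sig = [2:1]
  P={1,4}:  v_{1} + v_{4} = v_{5} ; sig = [2:1]
  P={2,5}:  v_{2} + v_{5} = v_{1} ; sig = [2:1]
  P={3,5}:  v_{3} + v_{5} = v_{4} ; sig = [2:1]
  P={3,6}:  v_{3} + v_{6} = v_{2} ; sig = [2:1]
  P={4,6}:  v_{4} + v_{6} = v_{1} ; sig = [2:1]
  P={5,6}:  v_{5} + v_{6} = 2·v_{1} ; sig = [2:2]

Hence PRS(X_Σ) =
    |P|=2: 9 collections, coeffs (), (), (1), (1), (1), (1), (1), (1), (2)


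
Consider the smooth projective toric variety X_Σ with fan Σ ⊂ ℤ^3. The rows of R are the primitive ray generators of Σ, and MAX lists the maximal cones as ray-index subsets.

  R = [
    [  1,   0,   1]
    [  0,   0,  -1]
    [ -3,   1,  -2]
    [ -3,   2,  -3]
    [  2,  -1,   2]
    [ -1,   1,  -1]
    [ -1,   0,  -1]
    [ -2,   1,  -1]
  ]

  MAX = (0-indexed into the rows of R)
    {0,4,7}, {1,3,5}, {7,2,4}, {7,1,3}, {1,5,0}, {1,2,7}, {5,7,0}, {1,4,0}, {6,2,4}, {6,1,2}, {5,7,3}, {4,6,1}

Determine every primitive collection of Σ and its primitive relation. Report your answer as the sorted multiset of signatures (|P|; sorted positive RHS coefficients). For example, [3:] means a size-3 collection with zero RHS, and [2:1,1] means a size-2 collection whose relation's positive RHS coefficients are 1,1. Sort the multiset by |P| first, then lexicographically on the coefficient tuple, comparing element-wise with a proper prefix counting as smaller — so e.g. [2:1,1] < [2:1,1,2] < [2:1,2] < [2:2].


The 14 primitive collections of Σ (r=8, n=3):

  • {0,6}:  v_{0} + v_{6} = 0  so sig = [2:]
  • {0,2}:  v_{0} + v_{2} = v_{7}  so sig = [2:1]
  • {3,4}:  v_{3} + v_{4} = v_{5}  so sig = [2:1]
  • {4,5}:  v_{4} + v_{5} = v_{0}  so sig = [2:1]
  • {6,7}:  v_{6} + v_{7} = v_{2}  so sig = [2:1]
  • {5,6}:  v_{5} + v_{6} = v_{1} + v_{7}  so sig = [2:1,1]
  • {2,5}:  v_{2} + v_{5} = v_{1} + 2·v_{7}  so sig = [2:1,2]
  • {0,3}:  v_{0} + v_{3} = 2·v_{5}  so sig = [2:2]
  • {3,6}:  v_{3} + v_{6} = 2·v_{1} + 2·v_{7}  so sig = [2:2,2]
  • {2,3}:  v_{2} + v_{3} = 2·v_{1} + 3·v_{7}  so sig = [2:2,3]
  • {1,4,7}:  v_{1} + v_{4} + v_{7} = 0  so sig = [3:]
  • {0,1,7}:  v_{0} + v_{1} + v_{7} = v_{5}  so sig = [3:1]
  • {1,2,4}:  v_{1} + v_{2} + v_{4} = v_{6}  so sig = [3:1]
  • {1,5,7}:  v_{1} + v_{5} + v_{7} = v_{3}  so sig = [3:1]

Hence PRS(X_Σ) =
    [2:]
    [2:1]
    [2:1]
    [2:1]
    [2:1]
    [2:1,1]
    [2:1,2]
    [2:2]
    [2:2,2]
    [2:2,3]
    [3:]
    [3:1]
    [3:1]
    [3:1]


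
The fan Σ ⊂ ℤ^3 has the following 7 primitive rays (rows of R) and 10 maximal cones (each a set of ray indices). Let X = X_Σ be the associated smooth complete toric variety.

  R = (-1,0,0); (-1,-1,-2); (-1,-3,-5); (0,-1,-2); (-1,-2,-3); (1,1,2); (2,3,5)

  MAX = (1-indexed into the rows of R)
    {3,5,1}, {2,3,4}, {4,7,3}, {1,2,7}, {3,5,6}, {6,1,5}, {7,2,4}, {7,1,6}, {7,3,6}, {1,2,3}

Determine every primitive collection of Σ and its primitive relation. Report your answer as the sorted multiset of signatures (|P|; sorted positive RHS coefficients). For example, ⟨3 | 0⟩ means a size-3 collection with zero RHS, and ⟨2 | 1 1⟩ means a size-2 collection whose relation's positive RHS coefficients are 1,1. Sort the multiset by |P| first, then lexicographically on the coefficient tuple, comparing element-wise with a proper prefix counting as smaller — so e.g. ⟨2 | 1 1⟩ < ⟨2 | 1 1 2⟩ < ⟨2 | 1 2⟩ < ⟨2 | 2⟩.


|primitive collections| = 9. Relations:

  P={2,6}:  v_{2} + v_{6} = 0  ⟹  sig = ⟨2 | 0⟩
  P={1,4}:  v_{1} + v_{4} = v_{2}  ⟹  sig = ⟨2 | 1⟩
  P={4,5}:  v_{4} + v_{5} = v_{3}  ⟹  sig = ⟨2 | 1⟩
  P={5,7}:  v_{5} + v_{7} = v_{6}  ⟹  sig = ⟨2 | 1⟩
  P={2,5}:  v_{2} + v_{5} = v_{1} + v_{3}  ⟹  sig = ⟨2 | 1 1⟩
  P={4,6}:  v_{4} + v_{6} = v_{3} + v_{7}  ⟹  sig = ⟨2 | 1 1⟩
  P={1,3,7}:  v_{1} + v_{3} + v_{7} = 0  ⟹  sig = ⟨3 | 0⟩
  P={1,3,6}:  v_{1} + v_{3} + v_{6} = v_{5}  ⟹  sig = ⟨3 | 1⟩
  P={2,3,7}:  v_{2} + v_{3} + v_{7} = v_{4}  ⟹  sig = ⟨3 | 1⟩

Sorted signature multiset PRS(X):
{ ⟨2 | 0⟩,  ⟨2 | 1⟩ ×3,  ⟨2 | 1 1⟩ ×2,  ⟨3 | 0⟩,  ⟨3 | 1⟩ ×2 }


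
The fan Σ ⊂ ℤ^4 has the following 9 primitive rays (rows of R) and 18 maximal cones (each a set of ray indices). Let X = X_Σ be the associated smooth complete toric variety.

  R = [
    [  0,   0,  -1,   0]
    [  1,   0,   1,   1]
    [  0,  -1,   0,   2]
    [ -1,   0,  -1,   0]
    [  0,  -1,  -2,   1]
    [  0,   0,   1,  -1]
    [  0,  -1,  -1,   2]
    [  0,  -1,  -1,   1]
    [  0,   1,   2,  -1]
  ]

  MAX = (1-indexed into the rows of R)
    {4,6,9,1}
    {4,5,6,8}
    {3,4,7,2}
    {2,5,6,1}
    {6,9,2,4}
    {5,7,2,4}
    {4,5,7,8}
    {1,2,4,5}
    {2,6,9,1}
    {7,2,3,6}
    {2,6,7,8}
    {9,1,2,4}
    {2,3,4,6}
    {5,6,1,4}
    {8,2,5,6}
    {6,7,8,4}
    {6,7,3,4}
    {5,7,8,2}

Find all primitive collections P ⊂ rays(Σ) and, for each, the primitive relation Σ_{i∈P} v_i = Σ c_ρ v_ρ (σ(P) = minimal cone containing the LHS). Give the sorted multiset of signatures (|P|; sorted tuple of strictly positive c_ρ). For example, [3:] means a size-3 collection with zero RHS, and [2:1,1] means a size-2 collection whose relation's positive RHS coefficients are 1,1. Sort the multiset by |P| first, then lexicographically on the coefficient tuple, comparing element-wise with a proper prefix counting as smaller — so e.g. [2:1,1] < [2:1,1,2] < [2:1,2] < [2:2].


14 minimal non-faces of Δ(Σ) (on 9 rays):

  P = {5,9}:  v_{5} + v_{9} = 0  ⇒ sig = [2:]
  P = {1,3}:  v_{1} + v_{3} = v_{7}  ⇒ sig = [2:1]
  P = {1,8}:  v_{1} + v_{8} = v_{5}  ⇒ sig = [2:1]
  P = {3,5}:  v_{3} + v_{5} = v_{7} + v_{8}  ⇒ sig = [2:1,1]
  P = {1,7}:  v_{1} + v_{7} = v_{2} + v_{4} + v_{5}  ⇒ sig = [2:1,1,1]
  P = {8,9}:  v_{8} + v_{9} = v_{2} + v_{4} + v_{6}  ⇒ sig = [2:1,1,1]
  P = {3,8}:  v_{3} + v_{8} = v_{6} + 2·v_{7}  ⇒ sig = [2:1,2]
  P = {7,9}:  v_{7} + v_{9} = 2·v_{2} + 2·v_{4} + v_{6}  ⇒ sig = [2:1,2,2]
  P = {3,9}:  v_{3} + v_{9} = 3·v_{2} + 3·v_{4} + 2·v_{6}  ⇒ sig = [2:2,3,3]
  P = {2,4,8}:  v_{2} + v_{4} + v_{8} = v_{7}  ⇒ sig = [3:1]
  P = {5,6,7}:  v_{5} + v_{6} + v_{7} = 2·v_{8}  ⇒ sig = [3:2]
  P = {1,2,4,6}:  v_{1} + v_{2} + v_{4} + v_{6} = 0  ⇒ sig = [4:]
  P = {2,4,5,6}:  v_{2} + v_{4} + v_{5} + v_{6} = v_{8}  ⇒ sig = [4:1]
  P = {2,4,6,7}:  v_{2} + v_{4} + v_{6} + v_{7} = v_{3}  ⇒ sig = [4:1]

Sorted signature multiset PRS(X):
{ [2:],  [2:1] ×2,  [2:1,1],  [2:1,1,1] ×2,  [2:1,2],  [2:1,2,2],  [2:2,3,3],  [3:1],  [3:2],  [4:],  [4:1] ×2 }


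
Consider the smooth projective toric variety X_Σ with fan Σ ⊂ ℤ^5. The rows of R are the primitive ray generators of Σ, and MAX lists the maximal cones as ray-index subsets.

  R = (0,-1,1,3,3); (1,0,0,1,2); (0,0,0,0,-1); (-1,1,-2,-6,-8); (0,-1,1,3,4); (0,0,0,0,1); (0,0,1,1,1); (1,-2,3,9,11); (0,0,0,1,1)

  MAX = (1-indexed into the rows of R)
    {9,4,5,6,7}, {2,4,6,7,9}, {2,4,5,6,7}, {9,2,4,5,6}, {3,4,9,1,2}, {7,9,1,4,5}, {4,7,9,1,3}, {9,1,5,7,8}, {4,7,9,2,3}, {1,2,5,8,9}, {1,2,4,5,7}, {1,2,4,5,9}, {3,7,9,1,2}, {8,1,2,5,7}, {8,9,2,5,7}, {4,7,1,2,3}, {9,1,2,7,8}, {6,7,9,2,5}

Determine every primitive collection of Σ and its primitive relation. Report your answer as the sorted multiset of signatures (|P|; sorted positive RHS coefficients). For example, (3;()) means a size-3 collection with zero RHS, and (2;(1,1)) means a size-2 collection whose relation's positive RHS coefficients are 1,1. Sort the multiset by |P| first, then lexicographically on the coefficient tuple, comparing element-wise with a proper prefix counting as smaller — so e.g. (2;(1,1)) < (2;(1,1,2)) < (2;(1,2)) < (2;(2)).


Primitive collections (9):

  P = {3,6}:  v_{3} + v_{6} = 0 ; sig = (2;())
  P = {1,6}:  v_{1} + v_{6} = v_{5} ; sig = (2;(1))
  P = {3,5}:  v_{3} + v_{5} = v_{1} ; sig = (2;(1))
  P = {4,8}:  v_{4} + v_{8} = v_{1} ; sig = (2;(1))
  P = {3,8}:  v_{3} + v_{8} = 2·v_{1} + v_{2} + v_{7} + v_{9} ; sig = (2;(1,1,1,2))
  P = {6,8}:  v_{6} + v_{8} = v_{2} + 2·v_{5} + v_{7} + v_{9} ; sig = (2;(1,1,1,2))
  P = {2,4,5,7,9}:  v_{2} + v_{4} + v_{5} + v_{7} + v_{9} = 0 ; sig = (5;())
  P = {1,2,4,7,9}:  v_{1} + v_{2} + v_{4} + v_{7} + v_{9} = v_{3} ; sig = (5;(1))
  P = {1,2,5,7,9}:  v_{1} + v_{2} + v_{5} + v_{7} + v_{9} = v_{8} ; sig = (5;(1))

Hence PRS(X_Σ) =
    |P|=2: 6 collections, coeffs (), (1), (1), (1), (1,1,1,2), (1,1,1,2)
    |P|=5: 3 collections, coeffs (), (1), (1)


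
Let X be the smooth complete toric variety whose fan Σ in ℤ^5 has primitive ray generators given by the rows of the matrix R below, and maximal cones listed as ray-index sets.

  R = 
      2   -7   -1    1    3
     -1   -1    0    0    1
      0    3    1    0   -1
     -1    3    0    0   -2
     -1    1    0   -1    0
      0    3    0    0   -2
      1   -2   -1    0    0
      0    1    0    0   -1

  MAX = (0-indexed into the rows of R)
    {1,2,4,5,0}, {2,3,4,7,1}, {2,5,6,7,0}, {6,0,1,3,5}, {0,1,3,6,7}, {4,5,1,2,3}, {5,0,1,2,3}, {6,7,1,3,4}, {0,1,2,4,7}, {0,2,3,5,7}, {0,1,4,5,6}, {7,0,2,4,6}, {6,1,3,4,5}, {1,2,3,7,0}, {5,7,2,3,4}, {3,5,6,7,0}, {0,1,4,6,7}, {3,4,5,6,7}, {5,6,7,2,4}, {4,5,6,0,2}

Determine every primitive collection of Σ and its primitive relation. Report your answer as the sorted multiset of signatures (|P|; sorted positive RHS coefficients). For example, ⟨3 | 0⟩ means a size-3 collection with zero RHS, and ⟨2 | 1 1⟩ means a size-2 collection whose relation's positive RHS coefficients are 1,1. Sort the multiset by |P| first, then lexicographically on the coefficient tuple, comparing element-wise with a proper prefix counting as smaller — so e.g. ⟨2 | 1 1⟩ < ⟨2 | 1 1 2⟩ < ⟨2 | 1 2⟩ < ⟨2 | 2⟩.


5 minimal non-faces of Δ(Σ) (on 8 rays):

  P = {1,2,6}:  v_{1} + v_{2} + v_{6} = 0  →  sig = ⟨3 | 0⟩
  P = {1,5,7}:  v_{1} + v_{5} + v_{7} = v_{3}  →  sig = ⟨3 | 1⟩
  P = {0,3,4}:  v_{0} + v_{3} + v_{4} = v_{1} + v_{6}  →  sig = ⟨3 | 1 1⟩
  P = {2,3,6}:  v_{2} + v_{3} + v_{6} = v_{5} + v_{7}  →  sig = ⟨3 | 1 1⟩
  P = {0,4,5,7}:  v_{0} + v_{4} + v_{5} + v_{7} = v_{6}  →  sig = ⟨4 | 1⟩

Sorted signature multiset PRS(X):
{ ⟨3 | 0⟩,  ⟨3 | 1⟩,  ⟨3 | 1 1⟩ ×2,  ⟨4 | 1⟩ }


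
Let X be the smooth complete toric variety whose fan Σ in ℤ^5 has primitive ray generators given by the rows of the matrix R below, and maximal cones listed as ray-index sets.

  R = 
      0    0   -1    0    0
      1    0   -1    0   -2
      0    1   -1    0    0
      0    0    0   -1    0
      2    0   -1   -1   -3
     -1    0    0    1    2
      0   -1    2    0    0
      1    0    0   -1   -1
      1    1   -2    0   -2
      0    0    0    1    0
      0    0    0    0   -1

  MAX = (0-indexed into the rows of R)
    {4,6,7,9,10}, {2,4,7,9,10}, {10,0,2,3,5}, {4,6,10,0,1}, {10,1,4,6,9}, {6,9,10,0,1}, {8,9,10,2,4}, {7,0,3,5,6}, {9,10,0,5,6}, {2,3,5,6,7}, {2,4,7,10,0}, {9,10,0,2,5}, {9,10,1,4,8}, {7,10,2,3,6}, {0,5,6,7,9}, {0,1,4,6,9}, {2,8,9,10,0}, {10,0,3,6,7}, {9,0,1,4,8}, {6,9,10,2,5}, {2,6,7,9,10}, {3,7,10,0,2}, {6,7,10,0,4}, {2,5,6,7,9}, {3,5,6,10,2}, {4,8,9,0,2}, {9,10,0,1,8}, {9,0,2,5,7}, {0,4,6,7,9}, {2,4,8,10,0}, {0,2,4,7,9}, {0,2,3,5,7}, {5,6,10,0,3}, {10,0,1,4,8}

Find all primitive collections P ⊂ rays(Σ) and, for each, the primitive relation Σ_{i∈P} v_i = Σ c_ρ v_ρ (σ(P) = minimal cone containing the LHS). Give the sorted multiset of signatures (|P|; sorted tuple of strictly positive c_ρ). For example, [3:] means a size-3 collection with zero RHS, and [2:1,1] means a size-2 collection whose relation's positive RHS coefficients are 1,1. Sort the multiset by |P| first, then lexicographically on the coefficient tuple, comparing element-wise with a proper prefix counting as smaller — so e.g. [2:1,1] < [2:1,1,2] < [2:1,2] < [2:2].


|primitive collections| = 16. Relations:

  • {3,9}:  v_{3} + v_{9} = 0  ⟹  sig = [2:]
  • {1,2}:  v_{1} + v_{2} = v_{8}  ⟹  sig = [2:1]
  • {1,7}:  v_{1} + v_{7} = v_{4}  ⟹  sig = [2:1]
  • {1,5}:  v_{1} + v_{5} = v_{0} + v_{9}  ⟹  sig = [2:1,1]
  • {7,8}:  v_{7} + v_{8} = v_{2} + v_{4}  ⟹  sig = [2:1,1]
  • {1,3}:  v_{1} + v_{3} = v_{0} + v_{7} + v_{10}  ⟹  sig = [2:1,1,1]
  • {4,5}:  v_{4} + v_{5} = v_{0} + v_{7} + v_{9}  ⟹  sig = [2:1,1,1]
  • {5,8}:  v_{5} + v_{8} = v_{0} + v_{2} + v_{9}  ⟹  sig = [2:1,1,1]
  • {6,8}:  v_{6} + v_{8} = v_{7} + v_{9} + v_{10}  ⟹  sig = [2:1,1,1]
  • {3,8}:  v_{3} + v_{8} = v_{0} + v_{2} + v_{7} + v_{10}  ⟹  sig = [2:1,1,1,1]
  • {3,4}:  v_{3} + v_{4} = v_{0} + 2·v_{7} + v_{10}  ⟹  sig = [2:1,1,2]
  • {0,2,6}:  v_{0} + v_{2} + v_{6} = 0  ⟹  sig = [3:]
  • {5,7,10}:  v_{5} + v_{7} + v_{10} = 0  ⟹  sig = [3:]
  • {2,4,6}:  v_{2} + v_{4} + v_{6} = 2·v_{7} + v_{9} + v_{10}  ⟹  sig = [3:1,1,2]
  • {0,7,9,10}:  v_{0} + v_{7} + v_{9} + v_{10} = v_{1}  ⟹  sig = [4:1]
  • {0,4,9,10}:  v_{0} + v_{4} + v_{9} + v_{10} = 2·v_{1}  ⟹  sig = [4:2]

Hence PRS(X_Σ) =
    [2:]
    [2:1]
    [2:1]
    [2:1,1]
    [2:1,1]
    [2:1,1,1]
    [2:1,1,1]
    [2:1,1,1]
    [2:1,1,1]
    [2:1,1,1,1]
    [2:1,1,2]
    [3:]
    [3:]
    [3:1,1,2]
    [4:1]
    [4:2]


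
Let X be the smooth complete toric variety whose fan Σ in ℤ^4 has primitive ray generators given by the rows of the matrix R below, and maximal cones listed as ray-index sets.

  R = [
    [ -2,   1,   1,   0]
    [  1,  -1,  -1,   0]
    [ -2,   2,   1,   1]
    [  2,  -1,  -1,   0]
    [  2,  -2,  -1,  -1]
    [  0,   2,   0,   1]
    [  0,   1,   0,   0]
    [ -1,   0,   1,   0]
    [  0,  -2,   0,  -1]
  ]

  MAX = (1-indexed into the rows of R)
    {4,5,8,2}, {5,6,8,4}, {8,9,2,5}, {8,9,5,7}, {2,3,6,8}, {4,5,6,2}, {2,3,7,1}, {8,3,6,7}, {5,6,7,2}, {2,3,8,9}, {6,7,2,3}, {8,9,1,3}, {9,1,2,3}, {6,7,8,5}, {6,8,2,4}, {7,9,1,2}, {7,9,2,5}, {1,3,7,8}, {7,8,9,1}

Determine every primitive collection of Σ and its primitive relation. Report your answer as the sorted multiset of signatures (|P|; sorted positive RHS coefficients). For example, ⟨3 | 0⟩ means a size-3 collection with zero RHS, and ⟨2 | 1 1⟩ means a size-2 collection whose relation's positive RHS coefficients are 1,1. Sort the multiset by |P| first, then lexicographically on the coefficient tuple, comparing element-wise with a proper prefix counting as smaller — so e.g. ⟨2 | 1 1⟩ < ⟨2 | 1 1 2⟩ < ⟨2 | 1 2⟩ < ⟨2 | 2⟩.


|primitive collections| = 12. Relations:

  {1,4}:  v_{1} + v_{4} = 0  so sig = ⟨2 | 0⟩
  {3,5}:  v_{3} + v_{5} = 0  so sig = ⟨2 | 0⟩
  {6,9}:  v_{6} + v_{9} = 0  so sig = ⟨2 | 0⟩
  {1,5}:  v_{1} + v_{5} = v_{7} + v_{9}  so sig = ⟨2 | 1 1⟩
  {1,6}:  v_{1} + v_{6} = v_{3} + v_{7}  so sig = ⟨2 | 1 1⟩
  {4,7}:  v_{4} + v_{7} = v_{5} + v_{6}  so sig = ⟨2 | 1 1⟩
  {3,4}:  v_{3} + v_{4} = v_{2} + v_{6} + v_{8}  so sig = ⟨2 | 1 1 1⟩
  {4,9}:  v_{4} + v_{9} = v_{2} + v_{5} + v_{8}  so sig = ⟨2 | 1 1 1⟩
  {2,7,8}:  v_{2} + v_{7} + v_{8} = 0  so sig = ⟨3 | 0⟩
  {3,7,9}:  v_{3} + v_{7} + v_{9} = v_{1}  so sig = ⟨3 | 1⟩
  {1,2,8}:  v_{1} + v_{2} + v_{8} = v_{3} + v_{9}  so sig = ⟨3 | 1 1⟩
  {2,5,6,8}:  v_{2} + v_{5} + v_{6} + v_{8} = v_{4}  so sig = ⟨4 | 1⟩

Hence PRS(X_Σ) =
{ ⟨2 | 0⟩ ×3,  ⟨2 | 1 1⟩ ×3,  ⟨2 | 1 1 1⟩ ×2,  ⟨3 | 0⟩,  ⟨3 | 1⟩,  ⟨3 | 1 1⟩,  ⟨4 | 1⟩ }
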